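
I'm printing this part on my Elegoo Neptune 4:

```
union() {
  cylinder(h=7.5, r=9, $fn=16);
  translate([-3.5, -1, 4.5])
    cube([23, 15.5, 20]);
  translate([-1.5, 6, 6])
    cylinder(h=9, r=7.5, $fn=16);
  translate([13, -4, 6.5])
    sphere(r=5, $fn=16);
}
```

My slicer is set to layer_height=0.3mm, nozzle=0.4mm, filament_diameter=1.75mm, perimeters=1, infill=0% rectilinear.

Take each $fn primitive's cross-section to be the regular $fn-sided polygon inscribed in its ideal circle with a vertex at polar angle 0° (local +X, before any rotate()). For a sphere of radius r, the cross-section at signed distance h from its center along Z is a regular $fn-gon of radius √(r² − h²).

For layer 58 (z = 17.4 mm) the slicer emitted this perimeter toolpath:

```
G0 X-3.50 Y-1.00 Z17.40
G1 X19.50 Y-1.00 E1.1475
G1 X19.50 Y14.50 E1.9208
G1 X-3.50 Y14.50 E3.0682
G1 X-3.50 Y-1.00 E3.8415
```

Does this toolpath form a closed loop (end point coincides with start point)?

yes

Start point (G0): (-3.50, -1.00). End point (last G1): the path returns to the start — closed.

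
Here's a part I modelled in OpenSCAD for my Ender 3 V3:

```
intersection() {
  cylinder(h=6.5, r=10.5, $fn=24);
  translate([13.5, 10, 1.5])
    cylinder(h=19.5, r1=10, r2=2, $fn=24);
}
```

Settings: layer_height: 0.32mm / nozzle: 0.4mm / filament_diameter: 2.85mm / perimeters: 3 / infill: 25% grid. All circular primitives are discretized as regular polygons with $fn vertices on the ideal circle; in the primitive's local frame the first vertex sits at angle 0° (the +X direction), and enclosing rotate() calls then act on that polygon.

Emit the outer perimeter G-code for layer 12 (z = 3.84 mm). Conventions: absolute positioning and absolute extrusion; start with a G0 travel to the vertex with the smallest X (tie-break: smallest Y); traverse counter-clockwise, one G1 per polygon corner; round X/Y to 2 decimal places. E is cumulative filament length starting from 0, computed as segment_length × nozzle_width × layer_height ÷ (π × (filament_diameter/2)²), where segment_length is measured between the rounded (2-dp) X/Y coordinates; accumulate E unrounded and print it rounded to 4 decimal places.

At z = 3.84 mm: the cylinder: section is a regular 24-gon, circumradius r=10.5; the cone at (13.5, 10) (r1=10→r2=2) has section circumradius 9.040 here — a regular 24-gon; After intersecting: the cone at (13.5, 10) partially overlaps the r=10.5 cylinder; clipping to the common part keeps 17.29 mm² — 1 connected region. The outline is a single polygon with 10 vertices. Extrusion per mm of travel: 0.4 × 0.32 / (π × 1.425²) = 0.020065. Accumulating E over each segment gives final E = 0.4079.

G0 X4.54 Y9.39 Z3.84
G1 X4.77 Y7.66 E0.0350
G1 X5.67 Y5.48 E0.0823
G1 X7.11 Y3.61 E0.1297
G1 X8.98 Y2.17 E0.1771
G1 X10.29 Y1.63 E0.2055
G1 X10.14 Y2.72 E0.2276
G1 X9.09 Y5.25 E0.2825
G1 X7.42 Y7.42 E0.3375
G1 X5.25 Y9.09 E0.3924
G1 X4.54 Y9.39 E0.4079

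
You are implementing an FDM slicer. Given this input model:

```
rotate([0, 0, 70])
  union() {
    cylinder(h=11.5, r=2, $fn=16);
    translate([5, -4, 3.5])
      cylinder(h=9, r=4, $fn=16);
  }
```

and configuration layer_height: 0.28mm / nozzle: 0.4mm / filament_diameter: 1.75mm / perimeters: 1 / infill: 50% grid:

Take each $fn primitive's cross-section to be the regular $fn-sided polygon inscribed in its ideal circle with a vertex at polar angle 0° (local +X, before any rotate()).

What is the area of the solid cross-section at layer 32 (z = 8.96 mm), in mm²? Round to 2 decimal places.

At z = 8.96 mm: the r=2 cylinder contributes a regular 16-gon of circumradius 2 (area = (16/2)·2.000²·sin(360°/16) = 12.25 mm²); the cylinder at (5, -4): section is a regular 16-gon, circumradius r=4 (area = (16/2)·4.000²·sin(360°/16) = 48.98 mm²); Taking the union: the 2 present regions are separate (no shared area or edge), so areas and boundary lengths simply add and each stays a separate island — area = 61.23 mm²; (rotated 70° about Z; rotation is an isometry so areas/perimeters/island counts are preserved). Overall, the cross-section has 2 separate islands. Net area = 61.23 mm².

61.23 mm²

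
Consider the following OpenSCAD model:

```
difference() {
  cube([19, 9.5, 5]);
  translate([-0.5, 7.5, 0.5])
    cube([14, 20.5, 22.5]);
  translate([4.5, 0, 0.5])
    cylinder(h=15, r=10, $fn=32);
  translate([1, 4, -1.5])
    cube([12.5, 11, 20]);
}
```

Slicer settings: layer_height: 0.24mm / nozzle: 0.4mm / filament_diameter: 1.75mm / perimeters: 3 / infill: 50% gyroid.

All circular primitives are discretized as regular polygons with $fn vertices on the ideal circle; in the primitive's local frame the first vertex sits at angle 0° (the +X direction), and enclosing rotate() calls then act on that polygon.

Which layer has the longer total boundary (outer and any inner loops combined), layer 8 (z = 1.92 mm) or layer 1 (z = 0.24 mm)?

layer 1 (z = 0.24 mm)

Layer 8 (z = 1.92): the cube (footprint 19×9.5) is included at this height (perimeter 57.00 mm); the cube at (-0.5, 7.5) (footprint 14×20.5) is included at this height (perimeter 69.00 mm); the r=10 cylinder at (4.5, 0) gives a regular 32-gon of circumradius 10 (constant along its height) (perimeter = 2·32·10.000·sin(180°/32) = 62.73 mm); the cube at (1, 4) (footprint 12.5×11) is included at this height (perimeter 47.00 mm); After the difference (first − rest): starting from the 19×9.5 cube, the 14×20.5 cube at (-0.5, 7.5) partially overlaps it — only the 27.00 mm² overlap (of its 287.00 mm²) is removed, clipping the outline; the r=10 cylinder at (4.5, 0) partially overlaps it — only the 100.69 mm² overlap (of its 312.14 mm²) is removed, clipping the outline; the 12.5×11 cube at (1, 4) partially overlaps it — only the 3.36 mm² overlap (of its 137.50 mm²) is removed, clipping the outline — boundary = 29.15 mm. So its perimeter = 29.15 mm. Layer 1 (z = 0.24): the cube (footprint 19×9.5) is included at this height (perimeter 57.00 mm); the cube at (-0.5, 7.5) is absent (z outside [0.5, 23]); the cylinder at (4.5, 0) does not reach this height (z outside [0.5, 15.5]); the 12.5×11 cube at (1, 4) contributes its full rectangle (perimeter 47.00 mm); After the difference (first − rest): starting from the 19×9.5 cube, the 12.5×11 cube at (1, 4) partially overlaps it — only the 68.75 mm² overlap (of its 137.50 mm²) is removed, clipping the outline — boundary = 68.00 mm. So its perimeter = 68.00 mm. Layer 1 is larger (68.00 vs 29.15 mm).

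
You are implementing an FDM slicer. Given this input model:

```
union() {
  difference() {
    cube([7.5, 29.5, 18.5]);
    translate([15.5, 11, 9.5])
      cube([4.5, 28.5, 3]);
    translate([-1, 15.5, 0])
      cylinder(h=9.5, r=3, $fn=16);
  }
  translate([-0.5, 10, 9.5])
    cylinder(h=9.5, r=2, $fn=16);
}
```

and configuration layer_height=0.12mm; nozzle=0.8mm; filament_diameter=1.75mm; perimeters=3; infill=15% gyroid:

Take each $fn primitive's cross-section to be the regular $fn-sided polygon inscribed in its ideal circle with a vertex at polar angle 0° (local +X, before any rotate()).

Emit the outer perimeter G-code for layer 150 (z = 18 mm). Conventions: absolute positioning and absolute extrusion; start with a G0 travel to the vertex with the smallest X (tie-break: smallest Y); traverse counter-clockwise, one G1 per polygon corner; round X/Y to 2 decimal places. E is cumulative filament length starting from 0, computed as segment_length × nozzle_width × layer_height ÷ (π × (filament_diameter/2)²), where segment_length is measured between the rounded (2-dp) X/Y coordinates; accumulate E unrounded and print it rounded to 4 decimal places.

G0 X-2.50 Y10.00 Z18.00
G1 X-2.35 Y9.23 E0.0313
G1 X-1.91 Y8.59 E0.0623
G1 X-1.27 Y8.15 E0.0933
G1 X-0.50 Y8.00 E0.1246
G1 X0.00 Y8.10 E0.1450
G1 X0.00 Y0.00 E0.4683
G1 X7.50 Y0.00 E0.7676
G1 X7.50 Y29.50 E1.9450
G1 X0.00 Y29.50 E2.2443
G1 X0.00 Y11.90 E2.9468
G1 X-0.50 Y12.00 E2.9672
G1 X-1.27 Y11.85 E2.9985
G1 X-1.91 Y11.41 E3.0295
G1 X-2.35 Y10.77 E3.0605
G1 X-2.50 Y10.00 E3.0918

At z = 18 mm: the cube is present — its section is the full 7.5×29.5 rectangle; the cube at (15.5, 11) is absent (z outside [9.5, 12.5]); the cylinder at (-1, 15.5) is absent (z outside [0, 9.5]); Taking the first minus the rest: none of the subtracted shapes is present at this height, so the 7.5×29.5 cube is unchanged — 1 connected region; the cylinder at (-0.5, 10): section is a regular 16-gon, circumradius r=2; Taking the union: the regions partially overlap (shared area 4.17 mm²), so overlapping operands fuse into one piece — 1 connected region. The outline is a single polygon with 15 vertices. Extrusion per mm of travel: 0.8 × 0.12 / (π × 0.875²) = 0.039912. Accumulating E over each segment gives final E = 3.0918.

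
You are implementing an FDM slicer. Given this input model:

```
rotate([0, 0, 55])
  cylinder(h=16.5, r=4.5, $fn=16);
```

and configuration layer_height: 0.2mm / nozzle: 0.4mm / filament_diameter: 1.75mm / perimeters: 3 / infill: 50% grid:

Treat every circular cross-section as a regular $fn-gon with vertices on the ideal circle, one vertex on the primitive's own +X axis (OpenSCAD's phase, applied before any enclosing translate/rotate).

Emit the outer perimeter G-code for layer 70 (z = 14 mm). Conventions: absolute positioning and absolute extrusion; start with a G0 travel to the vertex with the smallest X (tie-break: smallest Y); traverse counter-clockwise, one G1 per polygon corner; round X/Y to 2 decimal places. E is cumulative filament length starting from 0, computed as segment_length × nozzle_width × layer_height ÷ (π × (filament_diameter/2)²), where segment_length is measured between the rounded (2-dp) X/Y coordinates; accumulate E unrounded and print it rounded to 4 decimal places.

G0 X-4.43 Y-0.78 Z14.00
G1 X-3.80 Y-2.42 E0.0584
G1 X-2.58 Y-3.69 E0.1170
G1 X-0.97 Y-4.39 E0.1754
G1 X0.78 Y-4.43 E0.2336
G1 X2.42 Y-3.80 E0.2921
G1 X3.69 Y-2.58 E0.3506
G1 X4.39 Y-0.97 E0.4090
G1 X4.43 Y0.78 E0.4672
G1 X3.80 Y2.42 E0.5257
G1 X2.58 Y3.69 E0.5842
G1 X0.97 Y4.39 E0.6426
G1 X-0.78 Y4.43 E0.7009
G1 X-2.42 Y3.80 E0.7593
G1 X-3.69 Y2.58 E0.8179
G1 X-4.39 Y0.97 E0.8762
G1 X-4.43 Y-0.78 E0.9345

At z = 14 mm: the r=4.5 cylinder gives a regular 16-gon of circumradius 4.5 (constant along its height); (rotated 55° about Z; rotation is an isometry so areas/perimeters/island counts are preserved). The outline is a single polygon with 16 vertices. Extrusion per mm of travel: 0.4 × 0.2 / (π × 0.875²) = 0.033260. Accumulating E over each segment gives final E = 0.9345.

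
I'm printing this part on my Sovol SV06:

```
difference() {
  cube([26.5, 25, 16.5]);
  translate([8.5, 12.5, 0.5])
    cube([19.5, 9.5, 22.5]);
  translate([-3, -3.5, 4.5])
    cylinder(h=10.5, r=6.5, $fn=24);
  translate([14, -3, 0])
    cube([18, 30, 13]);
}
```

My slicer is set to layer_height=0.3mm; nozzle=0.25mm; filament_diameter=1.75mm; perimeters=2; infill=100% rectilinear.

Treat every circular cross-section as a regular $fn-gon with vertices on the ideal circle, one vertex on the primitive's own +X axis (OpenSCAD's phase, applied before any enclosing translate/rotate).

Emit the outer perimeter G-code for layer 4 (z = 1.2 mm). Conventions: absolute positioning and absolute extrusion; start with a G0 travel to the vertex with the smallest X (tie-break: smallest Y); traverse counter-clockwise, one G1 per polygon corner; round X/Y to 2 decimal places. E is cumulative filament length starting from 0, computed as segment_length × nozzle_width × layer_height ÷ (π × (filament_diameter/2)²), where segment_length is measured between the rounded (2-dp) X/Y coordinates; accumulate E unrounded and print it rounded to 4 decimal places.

At z = 1.2 mm: the cube (footprint 26.5×25) is included at this height; the cube at (8.5, 12.5) (footprint 19.5×9.5) is included at this height; the cylinder at (-3, -3.5) is absent (z outside [4.5, 15]); the 18×30 cube at (14, -3) contributes its full rectangle; After the difference (first − rest): starting from the 26.5×25 cube, the 19.5×9.5 cube at (8.5, 12.5) partially overlaps it — only the 171.00 mm² overlap (of its 185.25 mm²) is removed, clipping the outline; the 18×30 cube at (14, -3) partially overlaps it — only the 193.75 mm² overlap (of its 540.00 mm²) is removed, clipping the outline — 1 connected region. The outline is a single polygon with 8 vertices. Extrusion per mm of travel: 0.25 × 0.3 / (π × 0.875²) = 0.031181. Accumulating E over each segment gives final E = 2.7751.

G0 X0.00 Y0.00 Z1.20
G1 X14.00 Y0.00 E0.4365
G1 X14.00 Y12.50 E0.8263
G1 X8.50 Y12.50 E0.9978
G1 X8.50 Y22.00 E1.2940
G1 X14.00 Y22.00 E1.4655
G1 X14.00 Y25.00 E1.5591
G1 X0.00 Y25.00 E1.9956
G1 X0.00 Y0.00 E2.7751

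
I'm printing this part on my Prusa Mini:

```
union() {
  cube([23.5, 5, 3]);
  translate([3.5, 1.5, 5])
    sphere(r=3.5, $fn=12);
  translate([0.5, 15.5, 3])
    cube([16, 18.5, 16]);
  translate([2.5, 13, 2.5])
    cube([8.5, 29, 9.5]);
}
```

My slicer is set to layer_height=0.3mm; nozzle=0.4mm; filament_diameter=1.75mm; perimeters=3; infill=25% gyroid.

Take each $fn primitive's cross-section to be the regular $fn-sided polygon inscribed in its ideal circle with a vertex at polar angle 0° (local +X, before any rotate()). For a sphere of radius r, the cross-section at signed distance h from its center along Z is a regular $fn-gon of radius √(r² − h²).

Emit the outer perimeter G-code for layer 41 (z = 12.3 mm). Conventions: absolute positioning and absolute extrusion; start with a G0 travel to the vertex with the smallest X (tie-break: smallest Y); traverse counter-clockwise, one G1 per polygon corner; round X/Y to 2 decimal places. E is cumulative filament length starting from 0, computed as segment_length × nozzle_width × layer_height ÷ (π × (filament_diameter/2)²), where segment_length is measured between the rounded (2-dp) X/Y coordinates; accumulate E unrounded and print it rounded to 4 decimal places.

G0 X0.50 Y15.50 Z12.30
G1 X16.50 Y15.50 E0.7982
G1 X16.50 Y34.00 E1.7212
G1 X0.50 Y34.00 E2.5195
G1 X0.50 Y15.50 E3.4424

At z = 12.3 mm: the cube is not intersected at this z (z outside [0, 3]); the sphere at (3.5, 1.5) is not intersected at this z (|z−center|=7.300 > r=3.5); the cube at (0.5, 15.5) is present — its section is the full 16×18.5 rectangle; the cube at (2.5, 13) is absent (z outside [2.5, 12]); Merging all regions: only the 16×18.5 cube at (0.5, 15.5) is present, so the union is just that shape — 1 connected region. The outline is a single polygon with 4 vertices. Extrusion per mm of travel: 0.4 × 0.3 / (π × 0.875²) = 0.049890. Accumulating E over each segment gives final E = 3.4424.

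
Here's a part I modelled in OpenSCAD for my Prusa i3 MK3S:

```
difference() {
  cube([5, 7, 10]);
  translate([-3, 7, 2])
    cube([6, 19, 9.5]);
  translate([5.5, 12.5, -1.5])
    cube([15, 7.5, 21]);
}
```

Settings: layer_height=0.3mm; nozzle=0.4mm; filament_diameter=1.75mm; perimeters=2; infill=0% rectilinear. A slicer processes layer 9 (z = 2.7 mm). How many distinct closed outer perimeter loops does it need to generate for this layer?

At z = 2.7 mm: the cube is present — its section is the full 5×7 rectangle; the cube at (-3, 7) (footprint 6×19) is included at this height; the cube at (5.5, 12.5) (footprint 15×7.5) is included at this height; After the difference (first − rest): starting from the 5×7 cube, the 6×19 cube at (-3, 7) misses the remaining region (no effect); the 15×7.5 cube at (5.5, 12.5) misses the remaining region (no effect) — 1 connected region. The result has 1 disconnected region.

1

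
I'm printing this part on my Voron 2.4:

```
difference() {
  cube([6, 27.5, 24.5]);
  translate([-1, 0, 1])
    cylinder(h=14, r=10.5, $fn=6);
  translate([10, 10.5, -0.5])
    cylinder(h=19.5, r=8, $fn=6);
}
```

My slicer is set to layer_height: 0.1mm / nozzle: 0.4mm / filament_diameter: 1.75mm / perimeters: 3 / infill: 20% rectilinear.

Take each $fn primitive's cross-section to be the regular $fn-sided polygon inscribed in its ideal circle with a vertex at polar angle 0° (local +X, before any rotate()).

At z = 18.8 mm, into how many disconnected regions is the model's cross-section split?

1

At z = 18.8 mm: the cube (footprint 6×27.5) is included at this height; the cylinder at (-1, 0) is absent (z outside [1, 15]); the r=8 cylinder at (10, 10.5) gives a regular 6-gon of circumradius 8 (constant along its height); After the difference (first − rest): starting from the 6×27.5 cube, the r=8 cylinder at (10, 10.5) partially overlaps it — only the 27.71 mm² overlap (of its 166.28 mm²) is removed, clipping the outline — 1 connected region. The result has 1 disconnected region.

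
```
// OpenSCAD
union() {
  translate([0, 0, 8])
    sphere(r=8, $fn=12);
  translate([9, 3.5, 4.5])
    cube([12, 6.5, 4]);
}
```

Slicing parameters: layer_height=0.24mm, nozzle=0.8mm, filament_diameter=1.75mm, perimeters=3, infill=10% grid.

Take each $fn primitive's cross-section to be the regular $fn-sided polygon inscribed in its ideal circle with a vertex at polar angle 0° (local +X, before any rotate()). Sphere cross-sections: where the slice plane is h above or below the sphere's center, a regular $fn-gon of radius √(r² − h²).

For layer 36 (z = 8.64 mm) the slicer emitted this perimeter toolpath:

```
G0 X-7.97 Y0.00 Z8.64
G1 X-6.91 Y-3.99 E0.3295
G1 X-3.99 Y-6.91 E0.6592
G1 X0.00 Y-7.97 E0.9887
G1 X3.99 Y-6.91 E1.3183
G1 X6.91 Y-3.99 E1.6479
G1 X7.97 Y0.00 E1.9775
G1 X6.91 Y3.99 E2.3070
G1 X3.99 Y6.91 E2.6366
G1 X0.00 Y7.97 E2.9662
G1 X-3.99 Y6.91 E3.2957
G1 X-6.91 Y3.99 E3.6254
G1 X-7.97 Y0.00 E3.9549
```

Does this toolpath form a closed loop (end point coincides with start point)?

Start point (G0): (-7.97, 0.00). End point (last G1): the path returns to the start — closed.

yes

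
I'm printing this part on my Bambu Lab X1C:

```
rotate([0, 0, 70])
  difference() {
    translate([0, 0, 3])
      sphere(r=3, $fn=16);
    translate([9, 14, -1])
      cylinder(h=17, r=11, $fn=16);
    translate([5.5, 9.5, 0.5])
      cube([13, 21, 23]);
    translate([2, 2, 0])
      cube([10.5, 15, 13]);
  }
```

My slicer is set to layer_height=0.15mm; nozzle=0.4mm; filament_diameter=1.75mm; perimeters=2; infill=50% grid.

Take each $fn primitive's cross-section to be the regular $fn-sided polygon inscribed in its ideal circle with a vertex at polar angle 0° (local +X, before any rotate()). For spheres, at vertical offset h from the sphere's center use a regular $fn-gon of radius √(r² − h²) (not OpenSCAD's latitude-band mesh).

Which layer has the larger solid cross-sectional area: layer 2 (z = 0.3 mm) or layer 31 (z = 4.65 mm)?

Layer 2 (z = 0.3): the r=3 sphere slices to a regular 16-gon of circumradius 1.308 (√(r²−h²) with h=2.7 from center) (area = (16/2)·1.308²·sin(360°/16) = 5.24 mm²); the cylinder at (9, 14): section is a regular 16-gon, circumradius r=11 (area = (16/2)·11.000²·sin(360°/16) = 370.44 mm²); the cube at (5.5, 9.5) is absent (z outside [0.5, 23.5]); the cube at (2, 2) (footprint 10.5×15) is included at this height (area 157.50 mm²); After the difference (first − rest): starting from the r=3 sphere (5.24 mm²), the r=11 cylinder at (9, 14) misses the remaining region (no effect); the 10.5×15 cube at (2, 2) misses the remaining region (no effect) — area = 5.24 mm²; (rotated 70° about Z; rotation is an isometry so areas/perimeters/island counts are preserved). So its area = 5.24 mm². Layer 31 (z = 4.65): the r=3 sphere slices to a regular 16-gon of circumradius 2.505 (√(r²−h²) with h=1.65 from center) (area = (16/2)·2.505²·sin(360°/16) = 19.22 mm²); the r=11 cylinder at (9, 14) gives a regular 16-gon of circumradius 11 (constant along its height) (area = (16/2)·11.000²·sin(360°/16) = 370.44 mm²); the cube at (5.5, 9.5) is present — its section is the full 13×21 rectangle (area 273.00 mm²); the cube at (2, 2) (footprint 10.5×15) is included at this height (area 157.50 mm²); After the difference (first − rest): starting from the r=3 sphere (19.22 mm²), the r=11 cylinder at (9, 14) misses the remaining region (no effect); the 13×21 cube at (5.5, 9.5) misses the remaining region (no effect); the 10.5×15 cube at (2, 2) misses the remaining region (no effect) — area = 19.22 mm²; (rotated 70° about Z; rotation is an isometry so areas/perimeters/island counts are preserved). So its area = 19.22 mm². Layer 31 is larger (19.22 vs 5.24 mm²).

layer 31 (z = 4.65 mm)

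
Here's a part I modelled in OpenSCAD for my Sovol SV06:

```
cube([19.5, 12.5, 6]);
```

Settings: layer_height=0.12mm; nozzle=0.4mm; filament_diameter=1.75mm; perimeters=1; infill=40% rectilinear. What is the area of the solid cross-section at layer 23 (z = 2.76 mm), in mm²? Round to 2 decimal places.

243.75 mm²

At z = 2.76 mm: the cube (footprint 19.5×12.5) is included at this height (area 243.75 mm²). Overall, the cross-section is a single solid region. Net area = 243.75 mm².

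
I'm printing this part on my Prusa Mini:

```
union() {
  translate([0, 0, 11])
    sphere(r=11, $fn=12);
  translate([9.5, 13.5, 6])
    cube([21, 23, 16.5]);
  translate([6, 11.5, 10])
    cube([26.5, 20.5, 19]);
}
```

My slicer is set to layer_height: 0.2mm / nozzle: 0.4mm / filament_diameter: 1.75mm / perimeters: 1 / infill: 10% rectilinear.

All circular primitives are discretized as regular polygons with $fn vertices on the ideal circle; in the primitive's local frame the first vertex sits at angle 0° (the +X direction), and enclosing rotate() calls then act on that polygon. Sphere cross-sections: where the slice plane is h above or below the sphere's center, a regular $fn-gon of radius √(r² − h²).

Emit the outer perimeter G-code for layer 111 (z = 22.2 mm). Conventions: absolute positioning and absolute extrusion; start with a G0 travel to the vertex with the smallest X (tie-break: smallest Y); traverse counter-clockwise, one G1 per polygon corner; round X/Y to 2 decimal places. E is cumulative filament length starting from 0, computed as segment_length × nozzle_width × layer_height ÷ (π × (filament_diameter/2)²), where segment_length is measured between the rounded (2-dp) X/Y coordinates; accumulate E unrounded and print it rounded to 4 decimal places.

G0 X6.00 Y11.50 Z22.20
G1 X32.50 Y11.50 E0.8814
G1 X32.50 Y32.00 E1.5632
G1 X30.50 Y32.00 E1.6297
G1 X30.50 Y36.50 E1.7794
G1 X9.50 Y36.50 E2.4779
G1 X9.50 Y32.00 E2.6276
G1 X6.00 Y32.00 E2.7440
G1 X6.00 Y11.50 E3.4258

At z = 22.2 mm: the sphere does not reach this height (|z−center|=11.200 > r=11); the cube at (9.5, 13.5) (footprint 21×23) is included at this height; the cube at (6, 11.5) is present — its section is the full 26.5×20.5 rectangle; Merging all regions: the regions partially overlap (shared area 388.50 mm²), so overlapping operands fuse into one piece — 1 connected region. The outline is a single polygon with 8 vertices. Extrusion per mm of travel: 0.4 × 0.2 / (π × 0.875²) = 0.033260. Accumulating E over each segment gives final E = 3.4258.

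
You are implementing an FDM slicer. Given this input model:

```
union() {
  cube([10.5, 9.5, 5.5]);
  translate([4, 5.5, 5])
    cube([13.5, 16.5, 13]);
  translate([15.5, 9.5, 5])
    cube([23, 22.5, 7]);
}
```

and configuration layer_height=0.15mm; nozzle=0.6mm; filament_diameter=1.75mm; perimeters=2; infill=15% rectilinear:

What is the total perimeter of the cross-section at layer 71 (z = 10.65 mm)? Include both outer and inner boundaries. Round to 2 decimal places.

At z = 10.65 mm: the cube does not reach this height (z outside [0, 5.5]); the cube at (4, 5.5) (footprint 13.5×16.5) is included at this height (perimeter 60.00 mm); the cube at (15.5, 9.5) (footprint 23×22.5) is included at this height (perimeter 91.00 mm); Merging all regions: the regions partially overlap (shared area 25.00 mm²), so the edge portions inside another operand are dropped and the merged outline is re-measured after clipping — boundary = 122.00 mm. Overall, the cross-section is a single solid region. Total boundary length (outer) = 122.00 mm.

122.00 mm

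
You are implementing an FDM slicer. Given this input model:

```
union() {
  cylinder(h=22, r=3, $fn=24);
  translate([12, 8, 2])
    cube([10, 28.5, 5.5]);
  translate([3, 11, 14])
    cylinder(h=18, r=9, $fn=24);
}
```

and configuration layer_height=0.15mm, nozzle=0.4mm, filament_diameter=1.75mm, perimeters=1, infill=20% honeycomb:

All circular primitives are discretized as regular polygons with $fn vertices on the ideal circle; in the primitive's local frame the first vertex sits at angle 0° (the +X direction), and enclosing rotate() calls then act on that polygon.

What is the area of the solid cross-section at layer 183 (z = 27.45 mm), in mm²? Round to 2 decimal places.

251.57 mm²

At z = 27.45 mm: the cylinder is not intersected at this z (z outside [0, 22]); the cube at (12, 8) does not reach this height (z outside [2, 7.5]); the r=9 cylinder at (3, 11) gives a regular 24-gon of circumradius 9 (constant along its height) (area = (24/2)·9.000²·sin(360°/24) = 251.57 mm²); Merging all regions: only the r=9 cylinder at (3, 11) is present, so the union is just that shape — area = 251.57 mm². Overall, the cross-section is a single solid region. Net area = 251.57 mm².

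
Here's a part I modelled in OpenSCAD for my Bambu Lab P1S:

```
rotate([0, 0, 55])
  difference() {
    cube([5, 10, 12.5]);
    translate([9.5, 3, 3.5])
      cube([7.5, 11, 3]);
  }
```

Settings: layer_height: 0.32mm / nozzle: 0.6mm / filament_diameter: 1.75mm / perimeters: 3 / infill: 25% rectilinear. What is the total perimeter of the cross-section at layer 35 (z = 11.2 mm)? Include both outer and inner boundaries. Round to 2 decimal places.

30.00 mm

At z = 11.2 mm: the 5×10 cube contributes its full rectangle (perimeter 30.00 mm); the cube at (9.5, 3) is absent (z outside [3.5, 6.5]); After the difference (first − rest): none of the subtracted shapes is present at this height, so the 5×10 cube is unchanged — boundary = 30.00 mm; (whole slice rotated 55° about Z — lengths, areas and connectivity unchanged). Overall, the cross-section is a single solid region. Total boundary length (outer) = 30.00 mm.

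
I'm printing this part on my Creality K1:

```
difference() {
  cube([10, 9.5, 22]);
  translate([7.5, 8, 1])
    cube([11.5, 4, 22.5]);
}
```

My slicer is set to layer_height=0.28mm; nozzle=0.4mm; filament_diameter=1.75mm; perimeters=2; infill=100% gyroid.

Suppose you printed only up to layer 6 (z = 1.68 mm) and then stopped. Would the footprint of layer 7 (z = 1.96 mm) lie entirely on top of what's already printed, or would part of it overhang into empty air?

Compare the two slices. At z = 1.68: the cube is present — its section is the full 10×9.5 rectangle (area 95.00 mm²); the 11.5×4 cube at (7.5, 8) contributes its full rectangle (area 46.00 mm²); After the difference (first − rest): starting from the 10×9.5 cube (95.00 mm²), the 11.5×4 cube at (7.5, 8) partially overlaps it — only the 3.75 mm² overlap (of its 46.00 mm²) is removed, clipping the outline — area = 91.25 mm². At z = 1.96: the cube (footprint 10×9.5) is included at this height (area 95.00 mm²); the cube at (7.5, 8) (footprint 11.5×4) is included at this height (area 46.00 mm²); Taking the first minus the rest: starting from the 10×9.5 cube (95.00 mm²), the 11.5×4 cube at (7.5, 8) partially overlaps it — only the 3.75 mm² overlap (of its 46.00 mm²) is removed, clipping the outline — area = 91.25 mm². Checking containment: the cross-section at z = 1.96 is a subset of the cross-section at z = 1.68.

entirely on top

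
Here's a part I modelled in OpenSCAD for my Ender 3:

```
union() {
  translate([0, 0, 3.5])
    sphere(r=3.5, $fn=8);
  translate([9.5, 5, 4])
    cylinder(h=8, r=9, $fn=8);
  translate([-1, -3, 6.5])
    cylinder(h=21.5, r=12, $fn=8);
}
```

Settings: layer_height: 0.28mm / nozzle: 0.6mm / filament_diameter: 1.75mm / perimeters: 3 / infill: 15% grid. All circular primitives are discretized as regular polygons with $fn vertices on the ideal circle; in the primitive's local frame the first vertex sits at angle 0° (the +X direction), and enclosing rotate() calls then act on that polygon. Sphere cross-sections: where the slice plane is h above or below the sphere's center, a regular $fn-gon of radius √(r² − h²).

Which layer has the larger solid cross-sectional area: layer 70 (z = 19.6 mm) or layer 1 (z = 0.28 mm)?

Layer 70 (z = 19.6): the sphere is absent (|z−center|=16.100 > r=3.5); the cylinder at (9.5, 5) is absent (z outside [4, 12]); the r=12 cylinder at (-1, -3) contributes a regular 8-gon of circumradius 12 (area = (8/2)·12.000²·sin(360°/8) = 407.29 mm²); Taking the union: only the r=12 cylinder at (-1, -3) is present, so the union is just that shape — area = 407.29 mm². So its area = 407.29 mm². Layer 1 (z = 0.28): the sphere: section is a regular 8-gon, circumradius = √(r²−h²) = √(3.5²−3.22²) = 1.372 (area = (8/2)·1.372²·sin(360°/8) = 5.32 mm²); the cylinder at (9.5, 5) is absent (z outside [4, 12]); the cylinder at (-1, -3) is not intersected at this z (z outside [6.5, 28]); Merging all regions: only the r=3.5 sphere is present, so the union is just that shape — area = 5.32 mm². So its area = 5.32 mm². Layer 70 is larger (407.29 vs 5.32 mm²).

layer 70 (z = 19.6 mm)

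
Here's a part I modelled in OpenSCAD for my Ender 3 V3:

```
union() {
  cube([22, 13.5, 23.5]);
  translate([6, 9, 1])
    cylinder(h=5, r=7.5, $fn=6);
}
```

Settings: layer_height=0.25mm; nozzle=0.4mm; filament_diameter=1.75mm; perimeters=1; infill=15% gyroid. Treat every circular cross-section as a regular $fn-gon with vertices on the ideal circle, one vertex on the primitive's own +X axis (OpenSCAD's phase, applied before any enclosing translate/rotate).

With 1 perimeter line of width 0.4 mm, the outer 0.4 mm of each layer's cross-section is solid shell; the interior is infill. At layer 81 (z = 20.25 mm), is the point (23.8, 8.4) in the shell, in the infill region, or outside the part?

outside

At z = 20.25 mm: the 22×13.5 cube contributes its full rectangle; the cylinder at (6, 9) is absent (z outside [1, 6]); Taking the union: only the 22×13.5 cube is present, so the union is just that shape — 1 connected region. Overall, the cross-section is a single solid region. The nearest boundary edge runs (22.00, 0.00)→(22.00, 13.50); distance from the point to it = 1.80 mm. The point is not inside any of the regions above, so it lies outside the cross-section (1.80 mm from the nearest boundary).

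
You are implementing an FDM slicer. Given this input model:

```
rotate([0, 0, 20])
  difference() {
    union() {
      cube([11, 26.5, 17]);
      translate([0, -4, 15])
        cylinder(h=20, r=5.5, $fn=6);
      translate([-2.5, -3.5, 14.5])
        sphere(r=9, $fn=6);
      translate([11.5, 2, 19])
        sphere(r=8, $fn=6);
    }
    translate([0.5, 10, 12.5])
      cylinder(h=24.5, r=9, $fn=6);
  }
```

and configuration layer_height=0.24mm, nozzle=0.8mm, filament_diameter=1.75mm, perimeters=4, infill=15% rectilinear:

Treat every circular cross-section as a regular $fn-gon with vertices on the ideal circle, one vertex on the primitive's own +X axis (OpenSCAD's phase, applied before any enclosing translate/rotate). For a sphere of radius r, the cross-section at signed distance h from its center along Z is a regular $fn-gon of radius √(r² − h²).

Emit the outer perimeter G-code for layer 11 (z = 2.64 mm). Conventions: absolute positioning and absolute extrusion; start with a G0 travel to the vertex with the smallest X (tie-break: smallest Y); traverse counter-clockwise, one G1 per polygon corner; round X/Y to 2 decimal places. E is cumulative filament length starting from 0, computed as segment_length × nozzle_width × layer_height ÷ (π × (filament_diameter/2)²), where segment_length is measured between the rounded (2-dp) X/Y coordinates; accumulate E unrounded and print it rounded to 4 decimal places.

At z = 2.64 mm: the cube is present — its section is the full 11×26.5 rectangle; the cylinder at (0, -4) is absent (z outside [15, 35]); the sphere at (-2.5, -3.5) is not intersected at this z (|z−center|=11.860 > r=9); the sphere at (11.5, 2) is not intersected at this z (|z−center|=16.360 > r=8); Merging all regions: only the 11×26.5 cube is present, so the union is just that shape — 1 connected region; the cylinder at (0.5, 10) is absent (z outside [12.5, 37]); Subtracting the remaining from the first: none of the subtracted shapes is present at this height, so that combined region is unchanged — 1 connected region; (rotated 20° about Z; rotation is an isometry so areas/perimeters/island counts are preserved). The outline is a single polygon with 4 vertices. Extrusion per mm of travel: 0.8 × 0.24 / (π × 0.875²) = 0.079824. Accumulating E over each segment gives final E = 5.9863.

G0 X-9.06 Y24.90 Z2.64
G1 X0.00 Y0.00 E2.1151
G1 X10.34 Y3.76 E2.9934
G1 X1.27 Y28.66 E5.1088
G1 X-9.06 Y24.90 E5.9863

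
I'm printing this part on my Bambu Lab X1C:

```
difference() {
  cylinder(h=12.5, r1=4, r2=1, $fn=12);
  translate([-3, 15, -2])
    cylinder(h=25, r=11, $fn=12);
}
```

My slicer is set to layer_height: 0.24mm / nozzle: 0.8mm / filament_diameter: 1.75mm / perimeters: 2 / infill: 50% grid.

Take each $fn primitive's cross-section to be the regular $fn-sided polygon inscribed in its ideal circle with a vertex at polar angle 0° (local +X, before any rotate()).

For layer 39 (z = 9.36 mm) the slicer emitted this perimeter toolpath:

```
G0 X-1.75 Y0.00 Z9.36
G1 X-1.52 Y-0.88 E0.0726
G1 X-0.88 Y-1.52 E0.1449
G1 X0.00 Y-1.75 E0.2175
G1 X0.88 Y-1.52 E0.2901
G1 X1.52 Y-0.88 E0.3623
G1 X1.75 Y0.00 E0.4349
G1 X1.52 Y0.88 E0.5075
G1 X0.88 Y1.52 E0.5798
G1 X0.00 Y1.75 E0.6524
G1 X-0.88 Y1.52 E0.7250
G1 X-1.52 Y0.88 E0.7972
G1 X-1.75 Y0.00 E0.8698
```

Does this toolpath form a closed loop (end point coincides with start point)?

Start point (G0): (-1.75, 0.00). End point (last G1): the path returns to the start — closed.

yes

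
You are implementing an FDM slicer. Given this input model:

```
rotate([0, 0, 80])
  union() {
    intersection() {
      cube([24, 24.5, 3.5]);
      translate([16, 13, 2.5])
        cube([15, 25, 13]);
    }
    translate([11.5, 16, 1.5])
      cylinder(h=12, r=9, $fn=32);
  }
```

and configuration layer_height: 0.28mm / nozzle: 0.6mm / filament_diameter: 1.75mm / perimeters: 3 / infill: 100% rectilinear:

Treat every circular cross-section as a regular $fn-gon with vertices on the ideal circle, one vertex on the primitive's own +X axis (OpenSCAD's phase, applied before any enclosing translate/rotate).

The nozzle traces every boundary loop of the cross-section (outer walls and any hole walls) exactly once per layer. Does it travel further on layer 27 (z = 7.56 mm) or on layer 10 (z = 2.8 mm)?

layer 10 (z = 2.8 mm)

Layer 27 (z = 7.56): the cube does not reach this height (z outside [0, 3.5]); the cube at (16, 13) is present — its section is the full 15×25 rectangle (perimeter 80.00 mm); After intersecting: at least one operand is absent at this height, so nothing remains; the r=9 cylinder at (11.5, 16) contributes a regular 32-gon of circumradius 9 (perimeter = 2·32·9.000·sin(180°/32) = 56.46 mm); Merging all regions: only the r=9 cylinder at (11.5, 16) is present, so the union is just that shape — boundary = 56.46 mm; (whole slice rotated 80° about Z — lengths, areas and connectivity unchanged). So its perimeter = 56.46 mm. Layer 10 (z = 2.8): the cube (footprint 24×24.5) is included at this height (perimeter 97.00 mm); the 15×25 cube at (16, 13) contributes its full rectangle (perimeter 80.00 mm); After intersecting: the 15×25 cube at (16, 13) partially overlaps the 24×24.5 cube; clipping to the common part keeps 92.00 mm² — boundary = 39.00 mm; the r=9 cylinder at (11.5, 16) gives a regular 32-gon of circumradius 9 (constant along its height) (perimeter = 2·32·9.000·sin(180°/32) = 56.46 mm); Combining (union): the regions partially overlap (shared area 37.50 mm²), so the edge portions inside another operand are dropped and the merged outline is re-measured after clipping — boundary = 68.30 mm; (rotated 80° about Z; rotation is an isometry so areas/perimeters/island counts are preserved). So its perimeter = 68.30 mm. Layer 10 is larger (68.30 vs 56.46 mm).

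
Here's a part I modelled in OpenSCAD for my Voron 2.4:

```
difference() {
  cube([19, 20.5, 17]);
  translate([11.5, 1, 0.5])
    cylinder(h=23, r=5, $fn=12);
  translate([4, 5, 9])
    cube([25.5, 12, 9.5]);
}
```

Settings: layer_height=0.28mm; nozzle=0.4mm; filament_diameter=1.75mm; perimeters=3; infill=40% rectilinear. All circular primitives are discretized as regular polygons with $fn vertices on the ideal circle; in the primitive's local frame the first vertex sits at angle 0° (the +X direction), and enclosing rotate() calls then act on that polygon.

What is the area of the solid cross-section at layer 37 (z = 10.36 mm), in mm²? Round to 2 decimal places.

At z = 10.36 mm: the 19×20.5 cube contributes its full rectangle (area 389.50 mm²); the r=5 cylinder at (11.5, 1) gives a regular 12-gon of circumradius 5 (constant along its height) (area = (12/2)·5.000²·sin(360°/12) = 75.00 mm²); the cube at (4, 5) is present — its section is the full 25.5×12 rectangle (area 306.00 mm²); Subtracting the remaining from the first: starting from the 19×20.5 cube (389.50 mm²), the r=5 cylinder at (11.5, 1) partially overlaps it — only the 47.23 mm² overlap (of its 75.00 mm²) is removed, clipping the outline; the 25.5×12 cube at (4, 5) partially overlaps it — only the 176.57 mm² overlap (of its 306.00 mm²) is removed, clipping the outline — area = 165.70 mm². Overall, the cross-section has 2 separate islands. Net area = 165.70 mm².

165.70 mm²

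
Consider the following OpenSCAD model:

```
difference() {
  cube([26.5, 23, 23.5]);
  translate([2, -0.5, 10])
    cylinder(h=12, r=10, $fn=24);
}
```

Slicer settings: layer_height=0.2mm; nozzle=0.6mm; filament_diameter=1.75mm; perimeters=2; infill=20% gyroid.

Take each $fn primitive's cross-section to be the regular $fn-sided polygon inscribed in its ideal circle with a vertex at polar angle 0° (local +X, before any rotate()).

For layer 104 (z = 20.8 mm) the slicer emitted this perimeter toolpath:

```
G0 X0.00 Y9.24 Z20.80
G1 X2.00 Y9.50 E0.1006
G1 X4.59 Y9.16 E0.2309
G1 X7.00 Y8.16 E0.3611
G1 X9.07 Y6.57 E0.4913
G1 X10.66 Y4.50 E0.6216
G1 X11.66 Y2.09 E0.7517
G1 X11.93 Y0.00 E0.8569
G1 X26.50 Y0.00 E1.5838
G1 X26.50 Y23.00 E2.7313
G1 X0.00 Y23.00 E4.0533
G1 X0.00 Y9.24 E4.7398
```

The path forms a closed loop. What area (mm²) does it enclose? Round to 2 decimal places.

518.10 mm²

Apply the shoelace formula to the sequence of (X, Y) vertices; enclosed area = 518.10 mm².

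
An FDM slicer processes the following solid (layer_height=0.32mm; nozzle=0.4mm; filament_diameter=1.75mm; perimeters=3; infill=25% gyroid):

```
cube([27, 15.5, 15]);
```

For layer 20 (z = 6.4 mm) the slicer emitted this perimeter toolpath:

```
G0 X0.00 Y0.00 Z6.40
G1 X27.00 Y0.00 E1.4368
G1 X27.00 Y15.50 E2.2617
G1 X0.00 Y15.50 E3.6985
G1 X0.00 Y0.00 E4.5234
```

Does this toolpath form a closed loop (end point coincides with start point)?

Start point (G0): (0.00, 0.00). End point (last G1): the path returns to the start — closed.

yes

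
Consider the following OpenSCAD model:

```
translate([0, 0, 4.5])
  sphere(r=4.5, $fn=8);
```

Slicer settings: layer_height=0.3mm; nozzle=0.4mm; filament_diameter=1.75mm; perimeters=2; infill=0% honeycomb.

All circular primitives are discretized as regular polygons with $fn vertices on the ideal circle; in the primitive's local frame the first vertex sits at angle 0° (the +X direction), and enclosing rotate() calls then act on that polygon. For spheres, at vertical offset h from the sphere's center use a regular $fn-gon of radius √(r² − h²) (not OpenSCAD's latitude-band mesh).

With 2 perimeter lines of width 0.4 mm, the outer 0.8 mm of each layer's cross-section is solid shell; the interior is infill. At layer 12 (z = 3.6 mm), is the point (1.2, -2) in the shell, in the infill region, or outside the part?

infill

At z = 3.6 mm: the sphere: section is a regular 8-gon, circumradius = √(r²−h²) = √(4.5²−0.9²) = 4.409. Overall, the cross-section is a single solid region. The nearest boundary edge runs (-0.00, -4.41)→(3.12, -3.12); distance from the point to it = 1.77 mm. The point is inside the cross-section and 1.77 mm from the nearest boundary — more than the 0.8 mm shell width (2 × 0.4), so it's in the infill interior.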